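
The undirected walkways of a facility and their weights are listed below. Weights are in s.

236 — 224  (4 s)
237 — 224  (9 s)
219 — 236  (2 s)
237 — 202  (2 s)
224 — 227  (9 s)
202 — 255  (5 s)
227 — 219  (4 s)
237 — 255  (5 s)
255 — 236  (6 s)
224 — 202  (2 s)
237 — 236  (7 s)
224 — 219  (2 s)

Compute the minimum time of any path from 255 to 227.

12 s

Enumerating some paths:
255–236–219–227: 6+2+4 = 12
255–202–224–219–227: 5+2+2+4 = 13
The minimum is 12 s via 255–236–219–227.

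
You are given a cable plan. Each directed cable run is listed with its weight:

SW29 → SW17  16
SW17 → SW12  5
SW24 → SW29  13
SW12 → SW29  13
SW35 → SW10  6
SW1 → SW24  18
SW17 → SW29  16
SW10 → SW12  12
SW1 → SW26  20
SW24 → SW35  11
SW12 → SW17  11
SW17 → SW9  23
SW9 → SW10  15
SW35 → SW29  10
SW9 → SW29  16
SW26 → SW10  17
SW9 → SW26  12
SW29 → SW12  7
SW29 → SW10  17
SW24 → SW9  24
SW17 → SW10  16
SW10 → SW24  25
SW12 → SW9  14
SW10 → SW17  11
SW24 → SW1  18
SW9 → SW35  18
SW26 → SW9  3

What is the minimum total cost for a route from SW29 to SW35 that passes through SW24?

53

Best SW29 to SW24: SW29–SW10–SW24 costing 42
Best SW24 to SW35: SW24–SW35 costing 11
Total via SW24: 42 + 11 = 53.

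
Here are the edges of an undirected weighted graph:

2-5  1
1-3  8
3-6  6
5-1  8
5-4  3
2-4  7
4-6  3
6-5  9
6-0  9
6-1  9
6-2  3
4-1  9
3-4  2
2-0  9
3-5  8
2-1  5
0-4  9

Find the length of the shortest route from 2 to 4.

4

Running Dijkstra from 2:
2: 0
5: 1  (via 2)
6: 3  (via 2)
4: 4  (via 5)
Shortest route: 2–5–4 = 4.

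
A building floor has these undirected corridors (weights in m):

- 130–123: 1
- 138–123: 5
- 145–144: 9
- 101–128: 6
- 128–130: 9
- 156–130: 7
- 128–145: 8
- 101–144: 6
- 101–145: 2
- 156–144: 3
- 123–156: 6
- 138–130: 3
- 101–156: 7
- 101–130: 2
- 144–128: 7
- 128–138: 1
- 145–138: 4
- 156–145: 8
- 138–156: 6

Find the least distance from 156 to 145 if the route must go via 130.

Best 156 to 130: 156–130 costing 7
Best 130 to 145: 130–101–145 costing 4
Total via 130: 7 + 4 = 11 m.

11 m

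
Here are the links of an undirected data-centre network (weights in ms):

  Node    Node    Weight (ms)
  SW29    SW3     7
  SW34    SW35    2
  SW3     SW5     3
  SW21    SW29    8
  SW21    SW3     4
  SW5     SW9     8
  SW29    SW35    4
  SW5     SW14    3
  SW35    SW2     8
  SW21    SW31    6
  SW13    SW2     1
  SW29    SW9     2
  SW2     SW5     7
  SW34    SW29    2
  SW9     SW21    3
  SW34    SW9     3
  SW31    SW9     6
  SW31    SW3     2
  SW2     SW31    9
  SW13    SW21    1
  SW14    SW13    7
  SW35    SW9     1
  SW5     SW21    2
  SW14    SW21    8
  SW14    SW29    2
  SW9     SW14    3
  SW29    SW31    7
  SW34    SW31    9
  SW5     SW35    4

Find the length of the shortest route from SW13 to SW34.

7 ms

Compare a few routes:
SW13 → SW21 → SW5 → SW14 → SW29 → SW34: 1+2+3+2+2 = 10
SW13 → SW21 → SW5 → SW35 → SW34: 1+2+4+2 = 9
SW13 → SW21 → SW9 → SW29 → SW34: 1+3+2+2 = 8
SW13 → SW21 → SW9 → SW34: 1+3+3 = 7
The minimum is 7 ms via SW13 → SW21 → SW9 → SW34.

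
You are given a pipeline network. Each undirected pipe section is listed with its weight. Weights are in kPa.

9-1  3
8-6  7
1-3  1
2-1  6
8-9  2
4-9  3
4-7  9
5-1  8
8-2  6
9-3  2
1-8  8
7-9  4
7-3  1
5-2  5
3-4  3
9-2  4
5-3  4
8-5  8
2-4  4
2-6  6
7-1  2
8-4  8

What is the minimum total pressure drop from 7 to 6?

Compare a few routes:
7 → 3 → 9 → 8 → 6: 1+2+2+7 = 12
7 → 3 → 9 → 2 → 6: 1+2+4+6 = 13
7 → 9 → 8 → 6: 4+2+7 = 13
The minimum is 12 kPa via 7 → 3 → 9 → 8 → 6.

12 kPa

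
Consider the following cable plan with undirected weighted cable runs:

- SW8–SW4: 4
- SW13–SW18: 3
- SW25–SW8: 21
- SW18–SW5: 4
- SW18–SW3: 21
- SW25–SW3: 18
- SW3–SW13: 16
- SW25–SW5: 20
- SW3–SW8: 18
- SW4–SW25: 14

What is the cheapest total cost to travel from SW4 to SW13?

Enumerating some paths:
SW4 - SW25 - SW5 - SW18 - SW13: 14+20+4+3 = 41
SW4 - SW8 - SW3 - SW18 - SW13: 4+18+21+3 = 46
SW4 - SW25 - SW3 - SW13: 14+18+16 = 48
SW4 - SW8 - SW3 - SW13: 4+18+16 = 38
The minimum is 38 via SW4 - SW8 - SW3 - SW13.

38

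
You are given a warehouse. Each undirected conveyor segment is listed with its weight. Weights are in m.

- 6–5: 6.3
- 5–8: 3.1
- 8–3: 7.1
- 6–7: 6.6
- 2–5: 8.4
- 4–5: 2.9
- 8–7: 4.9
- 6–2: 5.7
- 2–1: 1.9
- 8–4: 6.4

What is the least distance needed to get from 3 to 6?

16.5 m

Running Dijkstra from 3:
3: 0
8: 7.1  (via 3)
5: 10.2  (via 8)
7: 12  (via 8)
4: 13.1  (via 5)
6: 16.5  (via 5)
Shortest route: 3–8–5–6 = 16.5 m.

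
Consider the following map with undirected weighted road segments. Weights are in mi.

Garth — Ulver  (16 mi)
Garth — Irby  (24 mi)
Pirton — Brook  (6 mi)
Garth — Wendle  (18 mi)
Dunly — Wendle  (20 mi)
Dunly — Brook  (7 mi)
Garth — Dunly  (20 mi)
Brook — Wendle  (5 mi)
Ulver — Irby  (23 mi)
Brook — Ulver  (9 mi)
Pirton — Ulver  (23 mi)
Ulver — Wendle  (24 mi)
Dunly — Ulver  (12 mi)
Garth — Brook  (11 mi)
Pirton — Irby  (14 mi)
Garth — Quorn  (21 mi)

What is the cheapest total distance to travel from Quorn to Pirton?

38 mi

Shortest distances from Quorn:
Quorn: 0
Garth: 21  (via Quorn)
Brook: 32  (via Garth)
Ulver: 37  (via Garth)
Wendle: 37  (via Brook)
Pirton: 38  (via Brook)
Shortest route: Quorn–Garth–Brook–Pirton = 38 mi.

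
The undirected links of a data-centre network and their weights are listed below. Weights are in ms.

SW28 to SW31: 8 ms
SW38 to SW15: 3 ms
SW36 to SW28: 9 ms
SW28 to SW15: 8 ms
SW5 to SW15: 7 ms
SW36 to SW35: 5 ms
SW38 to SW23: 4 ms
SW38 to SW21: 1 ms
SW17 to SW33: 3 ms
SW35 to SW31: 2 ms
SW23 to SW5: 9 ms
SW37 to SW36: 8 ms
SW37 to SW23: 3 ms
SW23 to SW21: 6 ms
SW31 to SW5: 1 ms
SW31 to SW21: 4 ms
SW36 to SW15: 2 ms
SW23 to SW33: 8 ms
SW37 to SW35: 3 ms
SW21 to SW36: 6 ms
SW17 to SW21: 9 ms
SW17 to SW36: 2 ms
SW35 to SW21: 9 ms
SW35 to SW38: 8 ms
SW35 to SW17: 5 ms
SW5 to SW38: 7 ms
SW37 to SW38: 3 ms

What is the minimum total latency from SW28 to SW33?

Enumerating some paths:
SW28 → SW36 → SW17 → SW33: 9+2+3 = 14
SW28 → SW15 → SW36 → SW17 → SW33: 8+2+2+3 = 15
SW28 → SW31 → SW35 → SW36 → SW17 → SW33: 8+2+5+2+3 = 20
SW28 → SW31 → SW35 → SW17 → SW33: 8+2+5+3 = 18
The minimum is 14 ms via SW28 → SW36 → SW17 → SW33.

14 ms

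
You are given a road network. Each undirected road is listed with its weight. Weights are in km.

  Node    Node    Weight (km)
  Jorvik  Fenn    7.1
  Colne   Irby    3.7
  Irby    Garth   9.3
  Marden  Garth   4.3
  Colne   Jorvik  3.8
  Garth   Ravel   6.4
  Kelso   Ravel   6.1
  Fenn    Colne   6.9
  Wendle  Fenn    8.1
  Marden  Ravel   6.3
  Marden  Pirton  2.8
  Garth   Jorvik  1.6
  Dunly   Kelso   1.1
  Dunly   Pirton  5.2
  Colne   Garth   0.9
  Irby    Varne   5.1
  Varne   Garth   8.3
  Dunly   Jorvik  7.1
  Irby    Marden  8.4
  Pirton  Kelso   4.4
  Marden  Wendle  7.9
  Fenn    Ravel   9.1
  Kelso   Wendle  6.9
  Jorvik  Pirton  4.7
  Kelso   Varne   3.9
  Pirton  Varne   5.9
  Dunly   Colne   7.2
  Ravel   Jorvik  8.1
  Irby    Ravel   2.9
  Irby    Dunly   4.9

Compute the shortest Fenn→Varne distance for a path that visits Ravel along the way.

17.1 km

Shortest Fenn→Ravel: Fenn–Ravel = 9.1
Best Ravel to Varne: Ravel–Irby–Varne costing 8
Total via Ravel: 9.1 + 8 = 17.1 km.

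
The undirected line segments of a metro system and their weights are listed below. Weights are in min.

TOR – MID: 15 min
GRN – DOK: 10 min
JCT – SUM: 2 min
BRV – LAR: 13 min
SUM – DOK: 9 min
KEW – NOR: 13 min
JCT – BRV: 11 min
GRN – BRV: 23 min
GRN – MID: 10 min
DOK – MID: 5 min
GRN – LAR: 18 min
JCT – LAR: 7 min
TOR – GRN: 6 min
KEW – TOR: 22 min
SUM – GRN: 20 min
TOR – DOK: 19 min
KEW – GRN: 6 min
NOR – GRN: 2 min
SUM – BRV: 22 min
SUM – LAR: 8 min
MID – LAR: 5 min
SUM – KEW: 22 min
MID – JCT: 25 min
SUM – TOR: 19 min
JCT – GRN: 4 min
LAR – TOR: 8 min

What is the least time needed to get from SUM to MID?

Settle nodes by increasing distance from SUM:
SUM: 0
JCT: 2  (via SUM)
GRN: 6  (via JCT)
NOR: 8  (via GRN)
LAR: 8  (via SUM)
DOK: 9  (via SUM)
KEW: 12  (via GRN)
TOR: 12  (via GRN)
MID: 13  (via LAR)
Shortest route: SUM–LAR–MID = 13 min.

13 min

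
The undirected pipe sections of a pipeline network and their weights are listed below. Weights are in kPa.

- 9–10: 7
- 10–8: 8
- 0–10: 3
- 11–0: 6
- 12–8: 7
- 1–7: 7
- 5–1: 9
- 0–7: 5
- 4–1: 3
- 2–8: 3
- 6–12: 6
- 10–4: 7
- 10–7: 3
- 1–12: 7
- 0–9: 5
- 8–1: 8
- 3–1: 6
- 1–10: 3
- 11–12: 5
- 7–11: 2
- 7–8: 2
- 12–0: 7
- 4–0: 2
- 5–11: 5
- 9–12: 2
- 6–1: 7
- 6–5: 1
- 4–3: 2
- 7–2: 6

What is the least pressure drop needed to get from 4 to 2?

Running Dijkstra from 4:
4: 0
0: 2  (via 4)
3: 2  (via 4)
1: 3  (via 4)
10: 5  (via 0)
7: 7  (via 0)
9: 7  (via 0)
11: 8  (via 0)
8: 9  (via 7)
12: 9  (via 0)
6: 10  (via 1)
5: 11  (via 6)
2: 12  (via 8)
Shortest route: 4 → 0 → 7 → 8 → 2 = 12 kPa.

12 kPa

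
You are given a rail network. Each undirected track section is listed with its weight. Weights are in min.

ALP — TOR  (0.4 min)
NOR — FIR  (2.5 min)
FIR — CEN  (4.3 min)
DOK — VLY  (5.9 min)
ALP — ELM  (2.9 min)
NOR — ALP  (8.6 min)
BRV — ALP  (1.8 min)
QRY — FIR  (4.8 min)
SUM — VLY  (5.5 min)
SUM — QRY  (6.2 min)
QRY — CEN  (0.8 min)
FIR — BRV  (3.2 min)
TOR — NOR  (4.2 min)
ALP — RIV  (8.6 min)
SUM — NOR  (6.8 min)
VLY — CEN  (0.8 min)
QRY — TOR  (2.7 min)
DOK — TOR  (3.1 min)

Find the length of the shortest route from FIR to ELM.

7.9 min

Shortest distances from FIR:
FIR: 0
NOR: 2.5  (via FIR)
BRV: 3.2  (via FIR)
CEN: 4.3  (via FIR)
QRY: 4.8  (via FIR)
ALP: 5  (via BRV)
VLY: 5.1  (via CEN)
TOR: 5.4  (via ALP)
ELM: 7.9  (via ALP)
Shortest route: FIR–BRV–ALP–ELM = 7.9 min.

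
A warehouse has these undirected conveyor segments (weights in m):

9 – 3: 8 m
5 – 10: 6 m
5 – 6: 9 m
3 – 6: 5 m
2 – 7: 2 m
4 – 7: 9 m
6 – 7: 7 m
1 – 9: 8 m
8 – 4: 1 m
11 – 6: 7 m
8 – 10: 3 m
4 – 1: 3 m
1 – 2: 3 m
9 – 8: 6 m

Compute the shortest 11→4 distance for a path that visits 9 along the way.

Best 11 to 9: 11–6–3–9 costing 20
Shortest 9→4: 9–8–4 = 7
Total via 9: 20 + 7 = 27 m.

27 m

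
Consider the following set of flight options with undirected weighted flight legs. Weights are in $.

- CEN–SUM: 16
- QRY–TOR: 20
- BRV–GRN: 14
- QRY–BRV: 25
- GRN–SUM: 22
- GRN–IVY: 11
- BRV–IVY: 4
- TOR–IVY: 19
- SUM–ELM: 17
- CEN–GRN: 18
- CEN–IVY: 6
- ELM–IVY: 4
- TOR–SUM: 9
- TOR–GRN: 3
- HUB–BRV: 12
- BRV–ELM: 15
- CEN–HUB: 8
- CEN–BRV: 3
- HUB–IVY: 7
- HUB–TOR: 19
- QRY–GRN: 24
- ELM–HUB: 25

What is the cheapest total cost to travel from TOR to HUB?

Candidate routes:
TOR–GRN–IVY–HUB: 3+11+7 = 21
TOR–HUB: 19 = 19
The minimum is $19 via TOR–HUB.

$19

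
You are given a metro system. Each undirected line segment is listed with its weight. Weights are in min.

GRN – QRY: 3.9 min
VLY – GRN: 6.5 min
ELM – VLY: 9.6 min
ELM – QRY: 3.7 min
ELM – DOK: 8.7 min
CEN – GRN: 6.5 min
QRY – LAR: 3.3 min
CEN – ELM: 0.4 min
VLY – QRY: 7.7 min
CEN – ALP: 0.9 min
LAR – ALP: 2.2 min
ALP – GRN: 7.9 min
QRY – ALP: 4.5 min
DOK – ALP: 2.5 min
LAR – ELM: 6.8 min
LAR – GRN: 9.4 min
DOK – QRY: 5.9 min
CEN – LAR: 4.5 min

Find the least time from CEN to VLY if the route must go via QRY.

Shortest CEN→QRY: CEN–ELM–QRY = 4.1
Shortest QRY→VLY: QRY–VLY = 7.7
Total via QRY: 4.1 + 7.7 = 11.8 min.

11.8 min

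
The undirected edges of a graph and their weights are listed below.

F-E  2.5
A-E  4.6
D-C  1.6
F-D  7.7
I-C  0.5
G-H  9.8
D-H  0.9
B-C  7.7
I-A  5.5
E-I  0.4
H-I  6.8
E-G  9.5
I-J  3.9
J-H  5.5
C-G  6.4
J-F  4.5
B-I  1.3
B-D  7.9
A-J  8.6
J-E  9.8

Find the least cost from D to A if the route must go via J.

14.6

Shortest D→J: D → C → I → J = 6
Best J to A: J → A costing 8.6
Total via J: 6 + 8.6 = 14.6.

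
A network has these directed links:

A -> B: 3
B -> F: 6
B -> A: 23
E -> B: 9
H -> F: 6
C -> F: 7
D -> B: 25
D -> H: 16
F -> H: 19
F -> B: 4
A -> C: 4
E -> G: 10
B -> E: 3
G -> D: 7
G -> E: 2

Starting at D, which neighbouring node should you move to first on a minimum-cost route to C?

B

Candidate routes:
D–B–A–C: 25+23+4 = 52
D–H–F–B–A–C: 16+6+4+23+4 = 53
Cheapest is D–B–A–C at 52.
So from D the first move is to B.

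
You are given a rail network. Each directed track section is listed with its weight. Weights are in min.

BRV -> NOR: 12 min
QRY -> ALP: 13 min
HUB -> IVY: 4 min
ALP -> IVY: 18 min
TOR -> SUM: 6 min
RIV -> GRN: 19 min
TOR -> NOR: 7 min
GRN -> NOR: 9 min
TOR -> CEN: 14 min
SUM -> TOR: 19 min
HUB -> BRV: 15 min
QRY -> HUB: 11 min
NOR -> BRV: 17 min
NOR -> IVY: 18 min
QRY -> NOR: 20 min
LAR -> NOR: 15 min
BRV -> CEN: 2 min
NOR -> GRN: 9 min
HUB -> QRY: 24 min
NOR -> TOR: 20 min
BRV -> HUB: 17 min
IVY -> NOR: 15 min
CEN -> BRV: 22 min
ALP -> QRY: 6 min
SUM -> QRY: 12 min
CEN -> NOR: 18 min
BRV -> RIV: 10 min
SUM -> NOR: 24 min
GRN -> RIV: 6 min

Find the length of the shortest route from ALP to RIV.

Settle nodes by increasing distance from ALP:
ALP: 0
QRY: 6  (via ALP)
HUB: 17  (via QRY)
IVY: 18  (via ALP)
NOR: 26  (via QRY)
BRV: 32  (via HUB)
CEN: 34  (via BRV)
GRN: 35  (via NOR)
RIV: 41  (via GRN)
Shortest route: ALP–QRY–NOR–GRN–RIV = 41 min.

41 min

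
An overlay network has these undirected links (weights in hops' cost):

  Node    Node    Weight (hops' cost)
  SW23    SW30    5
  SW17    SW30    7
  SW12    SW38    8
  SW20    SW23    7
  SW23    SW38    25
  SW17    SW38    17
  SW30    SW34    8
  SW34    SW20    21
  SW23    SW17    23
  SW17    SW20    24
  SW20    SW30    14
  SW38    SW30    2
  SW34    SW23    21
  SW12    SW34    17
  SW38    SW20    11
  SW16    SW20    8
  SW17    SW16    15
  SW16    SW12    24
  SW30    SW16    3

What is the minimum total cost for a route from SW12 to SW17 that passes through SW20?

Best SW12 to SW20: SW12 → SW38 → SW20 costing 19
Best SW20 to SW17: SW20 → SW16 → SW30 → SW17 costing 18
Total via SW20: 19 + 18 = 37 hops' cost.

37 hops' cost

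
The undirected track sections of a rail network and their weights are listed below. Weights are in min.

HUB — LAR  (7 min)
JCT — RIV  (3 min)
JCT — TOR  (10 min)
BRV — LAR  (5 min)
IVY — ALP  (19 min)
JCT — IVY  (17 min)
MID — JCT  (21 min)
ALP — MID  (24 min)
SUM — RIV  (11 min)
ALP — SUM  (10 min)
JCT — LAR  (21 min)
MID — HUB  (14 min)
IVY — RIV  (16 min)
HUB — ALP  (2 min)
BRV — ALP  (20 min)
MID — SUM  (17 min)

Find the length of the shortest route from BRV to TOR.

Candidate routes:
BRV → LAR → HUB → ALP → SUM → RIV → JCT → TOR: 5+7+2+10+11+3+10 = 48
BRV → ALP → SUM → RIV → JCT → TOR: 20+10+11+3+10 = 54
BRV → LAR → JCT → TOR: 5+21+10 = 36
The minimum is 36 min via BRV → LAR → JCT → TOR.

36 min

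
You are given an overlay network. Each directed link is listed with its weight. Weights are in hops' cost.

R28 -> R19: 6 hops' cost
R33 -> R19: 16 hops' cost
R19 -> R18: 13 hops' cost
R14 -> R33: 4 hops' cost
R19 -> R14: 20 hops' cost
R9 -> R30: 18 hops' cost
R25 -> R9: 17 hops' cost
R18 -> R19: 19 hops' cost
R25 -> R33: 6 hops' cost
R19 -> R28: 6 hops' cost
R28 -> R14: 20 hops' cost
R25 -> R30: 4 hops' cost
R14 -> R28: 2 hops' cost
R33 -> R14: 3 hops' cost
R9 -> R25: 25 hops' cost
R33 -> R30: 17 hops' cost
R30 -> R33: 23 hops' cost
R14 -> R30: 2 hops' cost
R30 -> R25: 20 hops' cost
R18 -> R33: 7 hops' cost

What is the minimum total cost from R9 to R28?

36 hops' cost

Candidate routes:
R9–R25–R33–R14–R28: 25+6+3+2 = 36
R9–R30–R25–R33–R14–R28: 18+20+6+3+2 = 49
R9–R30–R33–R14–R28: 18+23+3+2 = 46
The minimum is 36 hops' cost via R9–R25–R33–R14–R28.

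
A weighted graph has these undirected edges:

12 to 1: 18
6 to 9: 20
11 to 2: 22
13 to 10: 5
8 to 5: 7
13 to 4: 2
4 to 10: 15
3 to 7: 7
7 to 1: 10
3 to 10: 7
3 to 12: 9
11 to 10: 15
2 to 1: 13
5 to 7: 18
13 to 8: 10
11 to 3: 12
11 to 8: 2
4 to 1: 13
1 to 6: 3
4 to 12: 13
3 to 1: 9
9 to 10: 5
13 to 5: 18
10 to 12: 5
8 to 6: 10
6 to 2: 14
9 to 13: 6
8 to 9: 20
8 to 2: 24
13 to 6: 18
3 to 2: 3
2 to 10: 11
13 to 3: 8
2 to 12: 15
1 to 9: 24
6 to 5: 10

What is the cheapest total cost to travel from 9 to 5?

23

Running Dijkstra from 9:
9: 0
10: 5  (via 9)
13: 6  (via 9)
4: 8  (via 13)
12: 10  (via 10)
3: 12  (via 10)
2: 15  (via 3)
8: 16  (via 13)
11: 18  (via 8)
7: 19  (via 3)
6: 20  (via 9)
1: 21  (via 4)
5: 23  (via 8)
Shortest route: 9 → 13 → 8 → 5 = 23.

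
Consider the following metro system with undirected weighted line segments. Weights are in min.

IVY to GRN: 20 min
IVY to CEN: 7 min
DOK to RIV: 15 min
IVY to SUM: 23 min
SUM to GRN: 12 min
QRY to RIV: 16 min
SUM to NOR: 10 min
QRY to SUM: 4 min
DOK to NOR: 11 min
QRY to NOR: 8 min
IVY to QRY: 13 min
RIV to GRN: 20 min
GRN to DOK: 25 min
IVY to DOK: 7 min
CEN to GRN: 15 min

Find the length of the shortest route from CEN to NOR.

25 min

Compare a few routes:
CEN → IVY → QRY → NOR: 7+13+8 = 28
CEN → IVY → QRY → SUM → NOR: 7+13+4+10 = 34
CEN → IVY → DOK → NOR: 7+7+11 = 25
CEN → GRN → SUM → NOR: 15+12+10 = 37
Cheapest is CEN → IVY → DOK → NOR at 25 min.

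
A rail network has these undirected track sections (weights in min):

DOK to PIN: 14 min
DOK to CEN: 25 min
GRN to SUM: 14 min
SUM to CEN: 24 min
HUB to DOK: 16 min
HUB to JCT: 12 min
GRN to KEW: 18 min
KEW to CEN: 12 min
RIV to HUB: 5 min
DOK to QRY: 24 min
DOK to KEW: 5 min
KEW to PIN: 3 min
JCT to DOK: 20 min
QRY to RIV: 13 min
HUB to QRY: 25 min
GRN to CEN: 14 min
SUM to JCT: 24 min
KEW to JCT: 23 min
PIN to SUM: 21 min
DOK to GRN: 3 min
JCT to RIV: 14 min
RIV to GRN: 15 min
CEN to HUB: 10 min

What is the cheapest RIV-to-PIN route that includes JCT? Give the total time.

Best RIV to JCT: RIV → JCT costing 14
Best JCT to PIN: JCT → KEW → PIN costing 26
Total via JCT: 14 + 26 = 40 min.

40 min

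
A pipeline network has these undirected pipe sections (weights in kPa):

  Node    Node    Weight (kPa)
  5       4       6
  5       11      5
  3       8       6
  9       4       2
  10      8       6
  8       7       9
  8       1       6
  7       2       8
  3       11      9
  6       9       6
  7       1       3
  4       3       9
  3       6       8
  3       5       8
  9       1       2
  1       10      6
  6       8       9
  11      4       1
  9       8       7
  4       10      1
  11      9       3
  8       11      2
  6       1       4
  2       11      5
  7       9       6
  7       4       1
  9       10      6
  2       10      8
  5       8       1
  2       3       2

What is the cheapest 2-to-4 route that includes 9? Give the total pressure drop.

Shortest 2→9: 2 → 11 → 9 = 8
Shortest 9→4: 9 → 4 = 2
Total via 9: 8 + 2 = 10 kPa.

10 kPa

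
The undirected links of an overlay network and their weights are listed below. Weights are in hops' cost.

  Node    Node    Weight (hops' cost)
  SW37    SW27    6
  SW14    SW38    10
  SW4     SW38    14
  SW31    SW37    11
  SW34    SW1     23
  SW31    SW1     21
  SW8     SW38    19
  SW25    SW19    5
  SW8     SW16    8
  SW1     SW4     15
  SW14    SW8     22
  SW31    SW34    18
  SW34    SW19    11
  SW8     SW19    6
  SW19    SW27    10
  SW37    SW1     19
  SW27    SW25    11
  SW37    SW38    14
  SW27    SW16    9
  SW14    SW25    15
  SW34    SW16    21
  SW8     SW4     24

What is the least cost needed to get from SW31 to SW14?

Shortest distances from SW31:
SW31: 0
SW37: 11  (via SW31)
SW27: 17  (via SW37)
SW34: 18  (via SW31)
SW1: 21  (via SW31)
SW38: 25  (via SW37)
SW16: 26  (via SW27)
SW19: 27  (via SW27)
SW25: 28  (via SW27)
SW8: 33  (via SW19)
SW14: 35  (via SW38)
Shortest route: SW31 → SW37 → SW38 → SW14 = 35 hops' cost.

35 hops' cost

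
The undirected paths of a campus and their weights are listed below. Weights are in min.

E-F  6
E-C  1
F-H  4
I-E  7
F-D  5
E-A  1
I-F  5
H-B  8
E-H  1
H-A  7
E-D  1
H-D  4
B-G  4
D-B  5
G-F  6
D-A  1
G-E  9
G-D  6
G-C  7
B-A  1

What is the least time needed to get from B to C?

3 min

Shortest distances from B:
B: 0
A: 1  (via B)
D: 2  (via A)
E: 2  (via A)
C: 3  (via E)
Shortest route: B–A–E–C = 3 min.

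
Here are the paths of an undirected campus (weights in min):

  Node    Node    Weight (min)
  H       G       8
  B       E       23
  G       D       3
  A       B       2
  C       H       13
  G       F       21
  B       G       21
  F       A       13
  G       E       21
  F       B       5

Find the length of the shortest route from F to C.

42 min

Enumerating some paths:
F–A–B–G–H–C: 13+2+21+8+13 = 57
F–G–H–C: 21+8+13 = 42
F–B–G–H–C: 5+21+8+13 = 47
F–B–E–G–H–C: 5+23+21+8+13 = 70
Cheapest is F–G–H–C at 42 min.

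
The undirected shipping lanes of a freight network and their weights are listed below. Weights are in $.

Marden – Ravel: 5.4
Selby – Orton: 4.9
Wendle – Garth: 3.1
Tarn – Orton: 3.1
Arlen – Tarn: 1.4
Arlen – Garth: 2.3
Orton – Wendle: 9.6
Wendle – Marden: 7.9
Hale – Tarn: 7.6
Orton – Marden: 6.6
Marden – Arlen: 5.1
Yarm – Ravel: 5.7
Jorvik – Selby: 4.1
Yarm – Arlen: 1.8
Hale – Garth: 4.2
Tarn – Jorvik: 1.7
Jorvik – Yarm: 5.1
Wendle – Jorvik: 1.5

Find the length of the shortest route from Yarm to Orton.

Compare a few routes:
Yarm → Arlen → Marden → Orton: 1.8+5.1+6.6 = 13.5
Yarm → Arlen → Tarn → Orton: 1.8+1.4+3.1 = 6.3
Yarm → Arlen → Garth → Wendle → Jorvik → Tarn → Orton: 1.8+2.3+3.1+1.5+1.7+3.1 = 13.5
Yarm → Jorvik → Tarn → Orton: 5.1+1.7+3.1 = 9.9
Cheapest is Yarm → Arlen → Tarn → Orton at $6.3.

$6.3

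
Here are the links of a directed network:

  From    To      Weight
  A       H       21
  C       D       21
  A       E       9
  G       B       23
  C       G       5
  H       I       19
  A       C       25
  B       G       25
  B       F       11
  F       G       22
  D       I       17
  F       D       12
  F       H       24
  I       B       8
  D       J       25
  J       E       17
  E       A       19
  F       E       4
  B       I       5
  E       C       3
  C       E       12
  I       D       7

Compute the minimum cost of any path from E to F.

Shortest distances from E:
E: 0
C: 3  (via E)
G: 8  (via C)
A: 19  (via E)
D: 24  (via C)
B: 31  (via G)
I: 36  (via B)
H: 40  (via A)
F: 42  (via B)
Shortest route: E → C → G → B → F = 42.

42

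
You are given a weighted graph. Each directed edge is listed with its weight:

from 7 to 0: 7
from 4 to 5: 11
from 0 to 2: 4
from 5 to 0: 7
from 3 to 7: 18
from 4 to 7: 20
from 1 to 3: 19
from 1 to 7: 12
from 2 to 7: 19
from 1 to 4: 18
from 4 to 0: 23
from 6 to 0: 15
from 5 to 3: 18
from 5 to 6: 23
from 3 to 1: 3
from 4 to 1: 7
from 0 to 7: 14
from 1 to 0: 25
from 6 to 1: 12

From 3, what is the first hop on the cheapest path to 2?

1

Enumerating some paths:
3 → 1 → 7 → 0 → 2: 3+12+7+4 = 26
3 → 7 → 0 → 2: 18+7+4 = 29
3 → 1 → 4 → 5 → 0 → 2: 3+18+11+7+4 = 43
3 → 1 → 0 → 2: 3+25+4 = 32
Cheapest is 3 → 1 → 7 → 0 → 2 at 26.
So from 3 the first move is to 1.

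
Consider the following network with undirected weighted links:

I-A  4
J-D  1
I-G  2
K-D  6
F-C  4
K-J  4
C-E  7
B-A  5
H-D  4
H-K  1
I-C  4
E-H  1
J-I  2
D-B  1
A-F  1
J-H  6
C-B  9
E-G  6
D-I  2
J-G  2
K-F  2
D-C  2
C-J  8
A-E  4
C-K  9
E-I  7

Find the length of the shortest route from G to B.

Settle nodes by increasing distance from G:
G: 0
I: 2  (via G)
J: 2  (via G)
D: 3  (via J)
B: 4  (via D)
Shortest route: G–J–D–B = 4.

4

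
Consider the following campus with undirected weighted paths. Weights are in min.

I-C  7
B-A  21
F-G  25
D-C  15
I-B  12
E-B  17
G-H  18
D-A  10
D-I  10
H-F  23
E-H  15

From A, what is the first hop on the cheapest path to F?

Candidate routes:
A - B - E - H - F: 21+17+15+23 = 76
A - D - I - B - E - H - F: 10+10+12+17+15+23 = 87
A - B - E - H - G - F: 21+17+15+18+25 = 96
A - D - C - I - B - E - H - F: 10+15+7+12+17+15+23 = 99
Cheapest is A - B - E - H - F at 76 min.
So from A the first move is to B.

B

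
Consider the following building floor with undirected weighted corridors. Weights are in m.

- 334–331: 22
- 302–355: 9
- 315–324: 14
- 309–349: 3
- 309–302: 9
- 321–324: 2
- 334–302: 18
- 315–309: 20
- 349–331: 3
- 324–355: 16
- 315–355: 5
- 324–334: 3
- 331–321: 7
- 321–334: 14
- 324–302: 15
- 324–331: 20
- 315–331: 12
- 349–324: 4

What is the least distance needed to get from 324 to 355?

Compare a few routes:
324 - 315 - 355: 14+5 = 19
324 - 355: 16 = 16
Cheapest is 324 - 355 at 16 m.

16 m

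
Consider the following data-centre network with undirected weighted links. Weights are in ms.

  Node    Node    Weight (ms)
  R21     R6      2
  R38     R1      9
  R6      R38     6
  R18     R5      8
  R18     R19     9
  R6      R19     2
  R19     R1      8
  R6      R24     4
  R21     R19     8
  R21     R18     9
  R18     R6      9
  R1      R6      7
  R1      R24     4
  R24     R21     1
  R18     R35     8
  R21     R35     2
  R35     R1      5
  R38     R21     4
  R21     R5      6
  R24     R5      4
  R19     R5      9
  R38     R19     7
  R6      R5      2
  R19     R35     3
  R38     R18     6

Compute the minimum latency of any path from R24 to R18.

10 ms

Shortest distances from R24:
R24: 0
R21: 1  (via R24)
R6: 3  (via R21)
R35: 3  (via R21)
R5: 4  (via R24)
R1: 4  (via R24)
R38: 5  (via R21)
R19: 5  (via R6)
R18: 10  (via R21)
Shortest route: R24 → R21 → R18 = 10 ms.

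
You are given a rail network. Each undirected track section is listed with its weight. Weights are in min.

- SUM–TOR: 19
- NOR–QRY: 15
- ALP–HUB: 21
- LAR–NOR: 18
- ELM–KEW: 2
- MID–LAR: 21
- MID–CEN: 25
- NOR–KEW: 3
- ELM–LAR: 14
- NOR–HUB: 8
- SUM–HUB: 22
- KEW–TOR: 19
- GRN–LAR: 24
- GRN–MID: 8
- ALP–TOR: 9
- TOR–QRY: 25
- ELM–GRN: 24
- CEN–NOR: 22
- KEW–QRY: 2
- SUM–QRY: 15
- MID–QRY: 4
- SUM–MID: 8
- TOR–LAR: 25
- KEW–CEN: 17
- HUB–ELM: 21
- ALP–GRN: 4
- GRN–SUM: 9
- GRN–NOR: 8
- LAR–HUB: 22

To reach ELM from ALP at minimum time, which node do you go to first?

Enumerating some paths:
ALP - GRN - MID - QRY - KEW - ELM: 4+8+4+2+2 = 20
ALP - GRN - NOR - KEW - ELM: 4+8+3+2 = 17
The minimum is 17 min via ALP - GRN - NOR - KEW - ELM.
So from ALP the first move is to GRN.

GRN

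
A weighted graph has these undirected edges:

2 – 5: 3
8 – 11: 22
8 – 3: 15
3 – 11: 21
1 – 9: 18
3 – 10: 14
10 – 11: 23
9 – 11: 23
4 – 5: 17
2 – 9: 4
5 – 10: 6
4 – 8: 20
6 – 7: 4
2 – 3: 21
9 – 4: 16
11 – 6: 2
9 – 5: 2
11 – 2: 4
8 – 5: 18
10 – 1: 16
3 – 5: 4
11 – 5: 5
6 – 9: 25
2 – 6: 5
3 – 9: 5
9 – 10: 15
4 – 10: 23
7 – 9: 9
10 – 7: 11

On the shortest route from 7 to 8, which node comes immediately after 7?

6

Candidate routes:
7–6–11–5–8: 4+2+5+18 = 29
7–6–11–8: 4+2+22 = 28
7–9–3–8: 9+5+15 = 29
7–9–5–8: 9+2+18 = 29
Cheapest is 7–6–11–8 at 28.
So from 7 the first move is to 6.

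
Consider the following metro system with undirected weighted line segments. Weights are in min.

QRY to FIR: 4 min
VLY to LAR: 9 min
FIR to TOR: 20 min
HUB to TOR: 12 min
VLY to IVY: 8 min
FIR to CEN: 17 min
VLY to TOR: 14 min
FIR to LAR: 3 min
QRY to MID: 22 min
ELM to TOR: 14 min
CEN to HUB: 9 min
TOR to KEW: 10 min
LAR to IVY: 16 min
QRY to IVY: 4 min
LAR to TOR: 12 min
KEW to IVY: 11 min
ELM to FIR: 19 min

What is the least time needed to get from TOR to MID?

41 min

Running Dijkstra from TOR:
TOR: 0
KEW: 10  (via TOR)
LAR: 12  (via TOR)
HUB: 12  (via TOR)
VLY: 14  (via TOR)
ELM: 14  (via TOR)
FIR: 15  (via LAR)
QRY: 19  (via FIR)
CEN: 21  (via HUB)
IVY: 21  (via KEW)
MID: 41  (via QRY)
Shortest route: TOR–LAR–FIR–QRY–MID = 41 min.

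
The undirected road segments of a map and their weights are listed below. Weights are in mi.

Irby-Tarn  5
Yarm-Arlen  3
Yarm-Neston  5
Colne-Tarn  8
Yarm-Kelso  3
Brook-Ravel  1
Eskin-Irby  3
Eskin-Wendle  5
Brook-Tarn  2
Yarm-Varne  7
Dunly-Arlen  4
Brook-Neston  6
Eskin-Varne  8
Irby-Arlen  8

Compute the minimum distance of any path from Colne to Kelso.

Shortest distances from Colne:
Colne: 0
Tarn: 8  (via Colne)
Brook: 10  (via Tarn)
Ravel: 11  (via Brook)
Irby: 13  (via Tarn)
Eskin: 16  (via Irby)
Neston: 16  (via Brook)
Arlen: 21  (via Irby)
Wendle: 21  (via Eskin)
Yarm: 21  (via Neston)
Kelso: 24  (via Yarm)
Shortest route: Colne–Tarn–Brook–Neston–Yarm–Kelso = 24 mi.

24 mi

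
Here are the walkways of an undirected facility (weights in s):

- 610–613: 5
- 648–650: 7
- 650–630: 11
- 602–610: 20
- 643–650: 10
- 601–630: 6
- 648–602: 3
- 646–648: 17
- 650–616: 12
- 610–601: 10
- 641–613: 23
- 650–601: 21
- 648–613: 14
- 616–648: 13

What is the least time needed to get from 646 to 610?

Candidate routes:
646 - 648 - 602 - 610: 17+3+20 = 40
646 - 648 - 650 - 630 - 601 - 610: 17+7+11+6+10 = 51
646 - 648 - 613 - 610: 17+14+5 = 36
Cheapest is 646 - 648 - 613 - 610 at 36 s.

36 s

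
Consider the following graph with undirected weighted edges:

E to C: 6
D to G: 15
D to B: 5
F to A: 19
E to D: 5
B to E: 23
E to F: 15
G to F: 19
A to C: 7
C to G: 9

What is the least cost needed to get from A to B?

Enumerating some paths:
A–C–E–D–B: 7+6+5+5 = 23
A–C–E–B: 7+6+23 = 36
A–C–G–D–B: 7+9+15+5 = 36
Cheapest is A–C–E–D–B at 23.

23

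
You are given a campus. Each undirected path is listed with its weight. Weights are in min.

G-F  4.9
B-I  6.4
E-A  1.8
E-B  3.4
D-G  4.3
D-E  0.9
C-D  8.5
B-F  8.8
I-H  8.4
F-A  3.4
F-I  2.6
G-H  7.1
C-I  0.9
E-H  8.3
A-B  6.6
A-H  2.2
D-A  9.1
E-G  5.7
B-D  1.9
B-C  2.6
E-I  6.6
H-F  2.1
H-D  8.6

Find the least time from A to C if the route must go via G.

Shortest A→G: A–E–D–G = 7
Best G to C: G–F–I–C costing 8.4
Total via G: 7 + 8.4 = 15.4 min.

15.4 min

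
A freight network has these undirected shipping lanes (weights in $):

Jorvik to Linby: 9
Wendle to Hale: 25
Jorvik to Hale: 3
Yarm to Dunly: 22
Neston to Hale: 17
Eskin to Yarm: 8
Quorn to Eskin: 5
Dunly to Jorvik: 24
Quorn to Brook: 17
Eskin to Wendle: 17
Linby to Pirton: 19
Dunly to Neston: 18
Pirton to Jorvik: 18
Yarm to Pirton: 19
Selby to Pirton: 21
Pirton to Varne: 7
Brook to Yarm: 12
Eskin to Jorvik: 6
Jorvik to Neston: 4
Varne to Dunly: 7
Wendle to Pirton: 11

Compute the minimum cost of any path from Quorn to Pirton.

$29

Compare a few routes:
Quorn - Eskin - Yarm - Pirton: 5+8+19 = 32
Quorn - Eskin - Jorvik - Pirton: 5+6+18 = 29
Quorn - Eskin - Wendle - Pirton: 5+17+11 = 33
Cheapest is Quorn - Eskin - Jorvik - Pirton at $29.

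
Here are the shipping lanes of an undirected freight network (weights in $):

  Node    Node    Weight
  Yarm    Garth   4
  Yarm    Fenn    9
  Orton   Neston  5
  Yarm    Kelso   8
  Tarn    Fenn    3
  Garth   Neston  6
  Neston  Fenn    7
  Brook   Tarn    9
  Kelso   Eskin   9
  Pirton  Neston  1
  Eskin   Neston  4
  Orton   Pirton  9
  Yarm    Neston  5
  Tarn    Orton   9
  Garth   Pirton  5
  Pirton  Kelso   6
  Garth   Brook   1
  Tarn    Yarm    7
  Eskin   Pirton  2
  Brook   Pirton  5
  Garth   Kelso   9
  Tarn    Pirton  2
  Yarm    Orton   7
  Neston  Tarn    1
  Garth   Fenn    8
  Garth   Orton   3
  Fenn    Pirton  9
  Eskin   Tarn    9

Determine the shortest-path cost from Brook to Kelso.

$10

Settle nodes by increasing distance from Brook:
Brook: 0
Garth: 1  (via Brook)
Orton: 4  (via Garth)
Yarm: 5  (via Garth)
Pirton: 5  (via Brook)
Neston: 6  (via Pirton)
Tarn: 7  (via Pirton)
Eskin: 7  (via Pirton)
Fenn: 9  (via Garth)
Kelso: 10  (via Garth)
Shortest route: Brook–Garth–Kelso = $10.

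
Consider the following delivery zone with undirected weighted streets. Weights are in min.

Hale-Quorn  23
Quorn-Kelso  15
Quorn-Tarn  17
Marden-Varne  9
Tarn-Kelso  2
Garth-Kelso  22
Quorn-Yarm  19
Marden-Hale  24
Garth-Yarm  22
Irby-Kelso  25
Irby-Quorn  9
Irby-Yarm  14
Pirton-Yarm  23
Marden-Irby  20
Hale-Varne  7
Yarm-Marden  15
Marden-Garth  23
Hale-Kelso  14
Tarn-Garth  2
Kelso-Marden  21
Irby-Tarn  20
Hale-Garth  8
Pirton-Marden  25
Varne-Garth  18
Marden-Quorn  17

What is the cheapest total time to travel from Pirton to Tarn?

47 min

Shortest distances from Pirton:
Pirton: 0
Yarm: 23  (via Pirton)
Marden: 25  (via Pirton)
Varne: 34  (via Marden)
Irby: 37  (via Yarm)
Hale: 41  (via Varne)
Quorn: 42  (via Yarm)
Garth: 45  (via Yarm)
Kelso: 46  (via Marden)
Tarn: 47  (via Garth)
Shortest route: Pirton–Yarm–Garth–Tarn = 47 min.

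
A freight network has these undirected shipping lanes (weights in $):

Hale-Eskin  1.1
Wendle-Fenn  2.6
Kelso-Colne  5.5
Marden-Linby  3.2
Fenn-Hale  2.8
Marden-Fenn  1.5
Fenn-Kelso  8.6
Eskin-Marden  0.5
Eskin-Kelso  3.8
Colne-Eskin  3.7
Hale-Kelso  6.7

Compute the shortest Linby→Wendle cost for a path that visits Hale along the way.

Shortest Linby→Hale: Linby–Marden–Eskin–Hale = 4.8
Best Hale to Wendle: Hale–Fenn–Wendle costing 5.4
Total via Hale: 4.8 + 5.4 = $10.2.

$10.2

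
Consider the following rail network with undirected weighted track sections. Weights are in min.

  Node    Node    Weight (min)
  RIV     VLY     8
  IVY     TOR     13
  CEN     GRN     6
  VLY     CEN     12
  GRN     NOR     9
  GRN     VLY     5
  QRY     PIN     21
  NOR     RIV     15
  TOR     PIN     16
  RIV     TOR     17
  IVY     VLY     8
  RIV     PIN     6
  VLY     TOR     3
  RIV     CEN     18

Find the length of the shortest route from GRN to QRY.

Candidate routes:
GRN - VLY - RIV - PIN - QRY: 5+8+6+21 = 40
GRN - VLY - TOR - PIN - QRY: 5+3+16+21 = 45
GRN - CEN - RIV - PIN - QRY: 6+18+6+21 = 51
The minimum is 40 min via GRN - VLY - RIV - PIN - QRY.

40 min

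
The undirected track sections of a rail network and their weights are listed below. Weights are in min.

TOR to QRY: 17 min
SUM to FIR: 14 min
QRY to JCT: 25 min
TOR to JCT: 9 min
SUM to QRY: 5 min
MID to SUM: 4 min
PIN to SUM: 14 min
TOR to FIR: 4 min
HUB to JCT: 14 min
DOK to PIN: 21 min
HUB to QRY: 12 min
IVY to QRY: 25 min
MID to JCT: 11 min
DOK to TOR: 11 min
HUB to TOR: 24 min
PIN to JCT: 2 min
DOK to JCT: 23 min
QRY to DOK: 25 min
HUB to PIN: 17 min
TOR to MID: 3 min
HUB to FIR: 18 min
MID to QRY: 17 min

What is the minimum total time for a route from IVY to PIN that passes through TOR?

Best IVY to TOR: IVY–QRY–SUM–MID–TOR costing 37
Best TOR to PIN: TOR–JCT–PIN costing 11
Total via TOR: 37 + 11 = 48 min.

48 min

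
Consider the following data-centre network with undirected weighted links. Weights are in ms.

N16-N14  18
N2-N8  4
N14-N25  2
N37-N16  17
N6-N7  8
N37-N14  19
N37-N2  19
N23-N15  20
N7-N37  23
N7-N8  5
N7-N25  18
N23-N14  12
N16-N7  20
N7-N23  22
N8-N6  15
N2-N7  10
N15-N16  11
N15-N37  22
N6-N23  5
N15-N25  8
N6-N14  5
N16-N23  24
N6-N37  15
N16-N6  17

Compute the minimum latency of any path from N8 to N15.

Shortest distances from N8:
N8: 0
N2: 4  (via N8)
N7: 5  (via N8)
N6: 13  (via N7)
N23: 18  (via N6)
N14: 18  (via N6)
N25: 20  (via N14)
N37: 23  (via N2)
N16: 25  (via N7)
N15: 28  (via N25)
Shortest route: N8–N7–N6–N14–N25–N15 = 28 ms.

28 ms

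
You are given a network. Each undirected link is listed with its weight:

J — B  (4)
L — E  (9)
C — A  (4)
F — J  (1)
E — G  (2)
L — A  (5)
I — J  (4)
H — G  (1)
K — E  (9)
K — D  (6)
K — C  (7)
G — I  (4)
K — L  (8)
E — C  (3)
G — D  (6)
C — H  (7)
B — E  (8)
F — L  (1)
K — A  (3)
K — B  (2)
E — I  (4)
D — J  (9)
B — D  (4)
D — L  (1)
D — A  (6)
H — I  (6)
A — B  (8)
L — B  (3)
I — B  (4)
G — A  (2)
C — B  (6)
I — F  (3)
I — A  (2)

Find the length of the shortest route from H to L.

8

Settle nodes by increasing distance from H:
H: 0
G: 1  (via H)
A: 3  (via G)
E: 3  (via G)
I: 5  (via G)
C: 6  (via E)
K: 6  (via A)
D: 7  (via G)
B: 8  (via K)
F: 8  (via I)
L: 8  (via A)
Shortest route: H → G → A → L = 8.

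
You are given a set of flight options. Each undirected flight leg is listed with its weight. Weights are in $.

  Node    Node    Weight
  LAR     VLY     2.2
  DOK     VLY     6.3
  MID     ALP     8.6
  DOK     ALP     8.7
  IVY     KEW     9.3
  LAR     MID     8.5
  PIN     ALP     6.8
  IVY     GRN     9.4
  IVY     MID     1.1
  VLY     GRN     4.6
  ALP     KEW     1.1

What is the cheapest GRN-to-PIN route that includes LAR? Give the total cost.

$30.7

Best GRN to LAR: GRN–VLY–LAR costing 6.8
Best LAR to PIN: LAR–MID–ALP–PIN costing 23.9
Total via LAR: 6.8 + 23.9 = $30.7.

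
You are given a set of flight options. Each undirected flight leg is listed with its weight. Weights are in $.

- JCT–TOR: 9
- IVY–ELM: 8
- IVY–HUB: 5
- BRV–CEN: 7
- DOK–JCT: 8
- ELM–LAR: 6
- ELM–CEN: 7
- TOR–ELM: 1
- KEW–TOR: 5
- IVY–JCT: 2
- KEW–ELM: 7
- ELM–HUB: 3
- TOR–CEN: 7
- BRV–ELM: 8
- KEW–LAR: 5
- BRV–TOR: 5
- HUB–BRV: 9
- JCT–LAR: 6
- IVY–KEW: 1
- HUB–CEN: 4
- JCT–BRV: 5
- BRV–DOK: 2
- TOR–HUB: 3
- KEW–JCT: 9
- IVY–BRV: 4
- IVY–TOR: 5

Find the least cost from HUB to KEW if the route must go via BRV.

Best HUB to BRV: HUB → TOR → BRV costing 8
Best BRV to KEW: BRV → IVY → KEW costing 5
Total via BRV: 8 + 5 = $13.

$13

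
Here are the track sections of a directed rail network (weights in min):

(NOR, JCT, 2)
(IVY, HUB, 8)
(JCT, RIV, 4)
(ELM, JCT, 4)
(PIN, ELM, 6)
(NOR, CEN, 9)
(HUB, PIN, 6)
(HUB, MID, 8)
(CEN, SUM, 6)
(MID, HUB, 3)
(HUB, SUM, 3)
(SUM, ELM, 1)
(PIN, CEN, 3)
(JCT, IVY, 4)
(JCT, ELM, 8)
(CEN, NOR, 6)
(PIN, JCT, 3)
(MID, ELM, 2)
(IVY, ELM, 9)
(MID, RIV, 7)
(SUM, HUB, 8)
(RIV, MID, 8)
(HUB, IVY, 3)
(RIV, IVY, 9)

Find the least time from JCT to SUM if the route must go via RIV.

18 min

Best JCT to RIV: JCT–RIV costing 4
Best RIV to SUM: RIV–MID–HUB–SUM costing 14
Total via RIV: 4 + 14 = 18 min.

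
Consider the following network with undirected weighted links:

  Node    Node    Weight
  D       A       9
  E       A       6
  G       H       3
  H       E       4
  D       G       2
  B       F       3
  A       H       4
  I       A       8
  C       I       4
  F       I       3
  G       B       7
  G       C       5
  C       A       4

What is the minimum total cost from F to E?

17

Settle nodes by increasing distance from F:
F: 0
B: 3  (via F)
I: 3  (via F)
C: 7  (via I)
G: 10  (via B)
A: 11  (via I)
D: 12  (via G)
H: 13  (via G)
E: 17  (via A)
Shortest route: F → I → A → E = 17.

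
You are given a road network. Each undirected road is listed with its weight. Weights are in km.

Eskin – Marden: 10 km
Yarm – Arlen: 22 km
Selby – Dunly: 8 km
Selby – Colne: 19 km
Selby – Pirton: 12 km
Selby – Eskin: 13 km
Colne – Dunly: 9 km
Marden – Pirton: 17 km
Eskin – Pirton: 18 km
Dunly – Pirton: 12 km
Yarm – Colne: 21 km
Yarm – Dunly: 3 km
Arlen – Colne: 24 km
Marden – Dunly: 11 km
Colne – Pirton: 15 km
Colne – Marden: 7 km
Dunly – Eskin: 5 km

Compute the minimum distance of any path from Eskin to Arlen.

Shortest distances from Eskin:
Eskin: 0
Dunly: 5  (via Eskin)
Yarm: 8  (via Dunly)
Marden: 10  (via Eskin)
Selby: 13  (via Eskin)
Colne: 14  (via Dunly)
Pirton: 17  (via Dunly)
Arlen: 30  (via Yarm)
Shortest route: Eskin → Dunly → Yarm → Arlen = 30 km.

30 km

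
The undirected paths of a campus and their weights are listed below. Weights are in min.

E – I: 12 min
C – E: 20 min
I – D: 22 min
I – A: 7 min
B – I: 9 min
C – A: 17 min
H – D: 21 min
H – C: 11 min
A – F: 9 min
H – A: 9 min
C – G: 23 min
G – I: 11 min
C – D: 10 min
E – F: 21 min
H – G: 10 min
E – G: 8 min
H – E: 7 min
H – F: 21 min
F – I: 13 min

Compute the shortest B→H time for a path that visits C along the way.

Best B to C: B → I → A → C costing 33
Best C to H: C → H costing 11
Total via C: 33 + 11 = 44 min.

44 min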